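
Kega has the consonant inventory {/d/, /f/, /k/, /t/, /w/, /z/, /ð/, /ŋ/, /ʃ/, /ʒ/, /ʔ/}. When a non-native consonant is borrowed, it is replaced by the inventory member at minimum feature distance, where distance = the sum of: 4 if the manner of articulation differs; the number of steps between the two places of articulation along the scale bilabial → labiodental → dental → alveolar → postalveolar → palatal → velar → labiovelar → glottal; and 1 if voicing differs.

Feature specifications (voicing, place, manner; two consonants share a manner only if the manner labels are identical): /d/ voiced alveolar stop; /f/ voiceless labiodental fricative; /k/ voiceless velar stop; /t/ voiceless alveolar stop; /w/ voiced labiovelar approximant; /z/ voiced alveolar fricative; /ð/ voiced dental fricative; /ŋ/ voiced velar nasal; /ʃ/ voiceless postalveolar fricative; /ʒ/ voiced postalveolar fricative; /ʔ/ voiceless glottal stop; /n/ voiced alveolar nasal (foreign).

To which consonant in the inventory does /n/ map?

/ŋ/ is closest: same manner (nasal), place distance 3 (alveolar→velar), same voicing; total 3. Next closest is /d/ at distance 4.

ŋ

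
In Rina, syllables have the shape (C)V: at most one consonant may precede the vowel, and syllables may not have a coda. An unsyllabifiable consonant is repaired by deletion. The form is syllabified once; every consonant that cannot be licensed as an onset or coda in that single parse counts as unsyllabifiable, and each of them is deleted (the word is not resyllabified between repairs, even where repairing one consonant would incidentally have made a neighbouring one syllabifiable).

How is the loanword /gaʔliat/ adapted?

galia

Syllabifying with onset maximization leaves /ʔ/, /t/ stranded (no codas are permitted; onsets are limited to one consonant).
Deleting the stranded consonants removes /ʔ/, /t/.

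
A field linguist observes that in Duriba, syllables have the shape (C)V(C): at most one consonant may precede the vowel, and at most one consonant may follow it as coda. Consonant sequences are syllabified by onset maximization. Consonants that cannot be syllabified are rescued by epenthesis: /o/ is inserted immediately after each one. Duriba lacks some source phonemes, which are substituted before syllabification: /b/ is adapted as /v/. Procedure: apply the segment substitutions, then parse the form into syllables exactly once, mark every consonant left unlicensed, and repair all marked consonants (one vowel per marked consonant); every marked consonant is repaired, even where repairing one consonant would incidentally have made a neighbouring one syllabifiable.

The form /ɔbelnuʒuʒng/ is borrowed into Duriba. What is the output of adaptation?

Substitution: /b/ → /v/, giving /ɔvelnuʒuʒng/.
The consonants /n/, /g/ cannot be parsed into a legal (C)V(C) syllable (at most one coda consonant is licensed; onsets are limited to one consonant).
Inserting the epenthetic vowel yields /n/ → /no/, /g/ → /go/.

ɔvelnuʒuʒnogo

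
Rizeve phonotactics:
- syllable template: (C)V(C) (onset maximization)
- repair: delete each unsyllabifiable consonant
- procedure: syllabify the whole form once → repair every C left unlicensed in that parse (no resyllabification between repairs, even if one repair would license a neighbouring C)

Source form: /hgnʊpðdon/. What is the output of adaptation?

The consonants /h/, /g/, /ð/ cannot be parsed into a legal (C)V(C) syllable (at most one coda consonant is licensed; onsets are limited to one consonant).
Deletion applies to /h/, /g/, /ð/.

nʊpdon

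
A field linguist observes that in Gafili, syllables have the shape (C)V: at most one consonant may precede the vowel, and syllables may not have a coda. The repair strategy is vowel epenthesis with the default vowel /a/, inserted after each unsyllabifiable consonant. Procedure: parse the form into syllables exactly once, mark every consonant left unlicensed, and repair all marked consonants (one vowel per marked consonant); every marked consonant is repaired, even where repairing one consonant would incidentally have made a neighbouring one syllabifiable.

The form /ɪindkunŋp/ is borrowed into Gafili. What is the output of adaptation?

ɪinadakunaŋapa

Syllabifying with onset maximization leaves /n/, /d/, /n/, /ŋ/, /p/ stranded (no codas are permitted; onsets are limited to one consonant).
Epenthesis after each stranded consonant: /n/ → /na/, /d/ → /da/, /n/ → /na/, /ŋ/ → /ŋa/, /p/ → /pa/.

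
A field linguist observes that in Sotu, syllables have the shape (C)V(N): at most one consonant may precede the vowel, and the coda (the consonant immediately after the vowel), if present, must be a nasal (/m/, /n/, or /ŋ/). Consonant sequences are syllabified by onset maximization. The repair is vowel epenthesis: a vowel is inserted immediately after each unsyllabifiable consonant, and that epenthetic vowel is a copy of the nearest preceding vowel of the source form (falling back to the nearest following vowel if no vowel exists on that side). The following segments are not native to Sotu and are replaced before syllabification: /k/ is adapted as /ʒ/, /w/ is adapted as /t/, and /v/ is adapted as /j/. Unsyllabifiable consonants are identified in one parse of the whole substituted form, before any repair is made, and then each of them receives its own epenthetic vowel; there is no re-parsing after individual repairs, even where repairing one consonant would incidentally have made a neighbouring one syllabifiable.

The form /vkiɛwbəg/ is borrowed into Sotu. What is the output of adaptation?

Substitution: /v/ → /j/, /k/ → /ʒ/, /w/ → /t/, giving /jʒiɛtbəg/.
Under (C)V(N), the unsyllabifiable consonants are /j/, /t/, /g/ (only a nasal (/m/, /n/, or /ŋ/) is licensed in coda position; onsets are limited to one consonant).
Epenthesis after each stranded consonant: /j/ → /ji/, /t/ → /tɛ/, /g/ → /gə/.

jiʒiɛtɛbəgə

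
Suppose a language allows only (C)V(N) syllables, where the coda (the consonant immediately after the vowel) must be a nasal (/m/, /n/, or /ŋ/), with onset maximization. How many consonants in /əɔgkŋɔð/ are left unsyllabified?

3

Syllabifying with onset maximization leaves /g/, /k/, /ð/ stranded (only a nasal (/m/, /n/, or /ŋ/) is licensed in coda position; onsets are limited to one consonant).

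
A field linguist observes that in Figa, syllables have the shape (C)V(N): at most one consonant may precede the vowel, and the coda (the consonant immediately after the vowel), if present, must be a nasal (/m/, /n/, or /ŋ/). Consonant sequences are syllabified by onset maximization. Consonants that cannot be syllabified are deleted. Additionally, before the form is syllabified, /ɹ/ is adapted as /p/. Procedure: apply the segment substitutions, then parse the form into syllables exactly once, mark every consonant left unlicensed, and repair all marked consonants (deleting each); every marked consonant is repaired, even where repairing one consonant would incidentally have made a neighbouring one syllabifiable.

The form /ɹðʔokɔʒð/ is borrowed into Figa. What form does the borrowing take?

ʔokɔ

Substitution: /ɹ/ → /p/, giving /pðʔokɔʒð/.
Syllabifying with onset maximization leaves /p/, /ð/, /ʒ/, /ð/ stranded (only a nasal (/m/, /n/, or /ŋ/) is licensed in coda position; onsets are limited to one consonant).
Deletion applies to /p/, /ð/, /ʒ/, /ð/.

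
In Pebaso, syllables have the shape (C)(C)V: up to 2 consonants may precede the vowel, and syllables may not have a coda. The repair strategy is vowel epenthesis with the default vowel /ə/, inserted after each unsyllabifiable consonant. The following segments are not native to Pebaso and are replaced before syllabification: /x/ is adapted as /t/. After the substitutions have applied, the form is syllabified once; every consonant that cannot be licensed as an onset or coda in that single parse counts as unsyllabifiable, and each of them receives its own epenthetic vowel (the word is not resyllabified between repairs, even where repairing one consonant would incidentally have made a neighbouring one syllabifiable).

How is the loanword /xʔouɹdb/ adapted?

Substitution: /x/ → /t/, giving /tʔouɹdb/.
Syllabifying with onset maximization leaves /ɹ/, /d/, /b/ stranded (no codas are permitted; onsets may contain at most 2 consonants).
Each unlicensed consonant becomes the onset of a new syllable: /ɹ/ → /ɹə/, /d/ → /də/, /b/ → /bə/.

tʔouɹədəbə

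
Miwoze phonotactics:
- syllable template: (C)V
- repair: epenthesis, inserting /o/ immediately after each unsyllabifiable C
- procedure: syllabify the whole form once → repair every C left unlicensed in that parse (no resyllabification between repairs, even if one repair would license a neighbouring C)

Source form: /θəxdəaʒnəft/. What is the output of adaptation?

θəxodəaʒonəfoto

Syllabifying with onset maximization leaves /x/, /ʒ/, /f/, /t/ stranded (no codas are permitted; onsets are limited to one consonant).
Inserting the epenthetic vowel yields /x/ → /xo/, /ʒ/ → /ʒo/, /f/ → /fo/, /t/ → /to/.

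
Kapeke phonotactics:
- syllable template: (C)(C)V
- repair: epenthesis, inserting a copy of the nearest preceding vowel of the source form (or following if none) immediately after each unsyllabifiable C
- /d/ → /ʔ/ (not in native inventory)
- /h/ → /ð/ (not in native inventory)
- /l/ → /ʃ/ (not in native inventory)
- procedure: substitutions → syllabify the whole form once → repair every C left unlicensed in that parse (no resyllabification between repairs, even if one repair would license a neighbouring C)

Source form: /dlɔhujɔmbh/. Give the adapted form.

ʔʃɔðujɔmɔbɔðɔ

Substitution: /d/ → /ʔ/, /l/ → /ʃ/, /h/ → /ð/, giving /ʔʃɔðujɔmbð/.
The consonants /m/, /b/, /ð/ cannot be parsed into a legal (C)(C)V syllable (no codas are permitted; onsets may contain at most 2 consonants).
Inserting the epenthetic vowel yields /m/ → /mɔ/, /b/ → /bɔ/, /ð/ → /ðɔ/.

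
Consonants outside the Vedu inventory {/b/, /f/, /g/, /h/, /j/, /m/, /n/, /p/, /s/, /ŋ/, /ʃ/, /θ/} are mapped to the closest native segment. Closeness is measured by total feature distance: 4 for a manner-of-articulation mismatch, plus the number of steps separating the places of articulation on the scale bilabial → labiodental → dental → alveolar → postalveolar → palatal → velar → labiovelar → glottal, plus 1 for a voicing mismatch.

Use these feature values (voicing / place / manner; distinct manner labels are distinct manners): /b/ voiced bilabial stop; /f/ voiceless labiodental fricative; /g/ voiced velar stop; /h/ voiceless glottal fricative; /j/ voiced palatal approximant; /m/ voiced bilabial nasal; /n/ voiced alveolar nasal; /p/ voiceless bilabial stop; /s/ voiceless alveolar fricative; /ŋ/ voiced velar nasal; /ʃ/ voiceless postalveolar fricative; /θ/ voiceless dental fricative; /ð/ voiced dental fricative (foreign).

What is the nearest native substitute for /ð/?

/θ/ is closest: same manner (fricative), place distance 0 (dental→dental), voicing differs (+1); total 1. Next closest is /f/ at distance 2.

θ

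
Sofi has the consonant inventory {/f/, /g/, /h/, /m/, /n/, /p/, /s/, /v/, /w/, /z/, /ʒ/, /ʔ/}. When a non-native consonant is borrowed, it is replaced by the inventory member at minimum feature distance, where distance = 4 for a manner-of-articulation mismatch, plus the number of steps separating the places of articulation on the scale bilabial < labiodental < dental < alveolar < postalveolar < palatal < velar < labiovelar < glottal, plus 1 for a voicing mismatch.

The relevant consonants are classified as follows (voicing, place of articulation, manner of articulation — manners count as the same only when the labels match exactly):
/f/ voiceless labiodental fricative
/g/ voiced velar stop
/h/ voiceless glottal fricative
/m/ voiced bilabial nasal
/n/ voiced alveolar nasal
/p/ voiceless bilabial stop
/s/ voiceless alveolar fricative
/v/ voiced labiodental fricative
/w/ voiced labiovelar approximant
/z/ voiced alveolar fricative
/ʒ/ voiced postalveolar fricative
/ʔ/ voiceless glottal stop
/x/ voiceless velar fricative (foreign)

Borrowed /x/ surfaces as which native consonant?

/h/ is closest: same manner (fricative), place distance 2 (velar→glottal), same voicing; total 2. Next closest is /s/ at distance 3.

h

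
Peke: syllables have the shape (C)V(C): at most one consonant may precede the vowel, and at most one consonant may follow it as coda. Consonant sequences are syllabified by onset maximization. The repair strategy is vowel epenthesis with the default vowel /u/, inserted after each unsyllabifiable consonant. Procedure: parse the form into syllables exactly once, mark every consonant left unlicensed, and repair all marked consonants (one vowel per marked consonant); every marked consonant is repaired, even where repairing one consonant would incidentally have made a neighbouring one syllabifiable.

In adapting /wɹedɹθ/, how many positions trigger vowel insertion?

3

The unsyllabifiable consonants are /w/, /ɹ/, /θ/; each receives one epenthetic vowel.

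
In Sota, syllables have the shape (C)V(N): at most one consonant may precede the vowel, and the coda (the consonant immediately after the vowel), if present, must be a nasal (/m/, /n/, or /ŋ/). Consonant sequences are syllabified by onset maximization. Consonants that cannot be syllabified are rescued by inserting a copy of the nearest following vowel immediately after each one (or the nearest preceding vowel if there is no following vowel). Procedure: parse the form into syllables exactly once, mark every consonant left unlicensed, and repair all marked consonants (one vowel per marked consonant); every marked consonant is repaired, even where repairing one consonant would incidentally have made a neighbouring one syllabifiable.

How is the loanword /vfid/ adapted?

The consonants /v/, /d/ cannot be parsed into a legal (C)V(N) syllable (only a nasal (/m/, /n/, or /ŋ/) is licensed in coda position; onsets are limited to one consonant).
Each unlicensed consonant becomes the onset of a new syllable: /v/ → /vi/, /d/ → /di/.

vifidi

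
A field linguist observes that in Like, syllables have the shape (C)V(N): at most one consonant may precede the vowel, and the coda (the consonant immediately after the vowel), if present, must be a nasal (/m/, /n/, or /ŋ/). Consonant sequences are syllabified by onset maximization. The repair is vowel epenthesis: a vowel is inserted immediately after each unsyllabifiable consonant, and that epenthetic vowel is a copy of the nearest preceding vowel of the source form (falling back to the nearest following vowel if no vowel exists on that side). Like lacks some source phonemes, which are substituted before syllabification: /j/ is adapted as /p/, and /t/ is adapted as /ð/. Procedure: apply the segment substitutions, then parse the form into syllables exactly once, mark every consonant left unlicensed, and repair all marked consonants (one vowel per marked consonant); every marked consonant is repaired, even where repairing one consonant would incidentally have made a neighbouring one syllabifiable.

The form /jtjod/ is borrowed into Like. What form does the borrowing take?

poðopodo

Substitution: /j/ → /p/, /t/ → /ð/, giving /pðpod/.
Under (C)V(N), the unsyllabifiable consonants are /p/, /ð/, /d/ (only a nasal (/m/, /n/, or /ŋ/) is licensed in coda position; onsets are limited to one consonant).
Inserting the epenthetic vowel yields /p/ → /po/, /ð/ → /ðo/, /d/ → /do/.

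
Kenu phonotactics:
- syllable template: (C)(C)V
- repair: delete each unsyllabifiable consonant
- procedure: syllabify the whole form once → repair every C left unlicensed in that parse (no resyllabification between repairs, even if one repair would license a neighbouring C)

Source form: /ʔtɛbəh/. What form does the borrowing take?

ʔtɛbə

The consonants /h/ cannot be parsed into a legal (C)(C)V syllable (no codas are permitted; onsets may contain at most 2 consonants).
Deletion applies to /h/.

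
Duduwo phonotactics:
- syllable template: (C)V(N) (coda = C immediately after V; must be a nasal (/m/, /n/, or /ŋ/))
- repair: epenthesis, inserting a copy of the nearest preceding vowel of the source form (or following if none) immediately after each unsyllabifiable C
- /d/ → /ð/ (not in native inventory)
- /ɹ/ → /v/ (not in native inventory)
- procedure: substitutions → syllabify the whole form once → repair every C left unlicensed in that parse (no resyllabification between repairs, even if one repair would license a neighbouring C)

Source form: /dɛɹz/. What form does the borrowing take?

ðɛvɛzɛ

Substitution: /d/ → /ð/, /ɹ/ → /v/, giving /ðɛvz/.
Syllabifying with onset maximization leaves /v/, /z/ stranded (only a nasal (/m/, /n/, or /ŋ/) is licensed in coda position; onsets are limited to one consonant).
Inserting the epenthetic vowel yields /v/ → /vɛ/, /z/ → /zɛ/.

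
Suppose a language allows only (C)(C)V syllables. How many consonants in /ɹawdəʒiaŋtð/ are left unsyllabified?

The consonants /ŋ/, /t/, /ð/ cannot be parsed into a legal (C)(C)V syllable (no codas are permitted; onsets may contain at most 2 consonants).

3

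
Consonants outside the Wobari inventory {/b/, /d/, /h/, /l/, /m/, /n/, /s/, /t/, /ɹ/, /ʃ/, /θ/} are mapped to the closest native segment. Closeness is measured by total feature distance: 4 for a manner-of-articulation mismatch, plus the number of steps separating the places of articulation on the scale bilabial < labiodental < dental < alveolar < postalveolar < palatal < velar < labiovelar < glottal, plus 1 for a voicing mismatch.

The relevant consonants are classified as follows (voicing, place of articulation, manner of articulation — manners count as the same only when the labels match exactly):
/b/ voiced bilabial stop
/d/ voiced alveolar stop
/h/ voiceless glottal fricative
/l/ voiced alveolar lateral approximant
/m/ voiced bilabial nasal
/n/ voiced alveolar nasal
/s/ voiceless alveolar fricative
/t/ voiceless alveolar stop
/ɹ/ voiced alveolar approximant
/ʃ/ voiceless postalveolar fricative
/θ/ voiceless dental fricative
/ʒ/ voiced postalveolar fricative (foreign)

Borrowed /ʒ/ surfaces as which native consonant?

/ʃ/ is closest: same manner (fricative), place distance 0 (postalveolar→postalveolar), voicing differs (+1); total 1. Next closest is /s/ at distance 2.

ʃ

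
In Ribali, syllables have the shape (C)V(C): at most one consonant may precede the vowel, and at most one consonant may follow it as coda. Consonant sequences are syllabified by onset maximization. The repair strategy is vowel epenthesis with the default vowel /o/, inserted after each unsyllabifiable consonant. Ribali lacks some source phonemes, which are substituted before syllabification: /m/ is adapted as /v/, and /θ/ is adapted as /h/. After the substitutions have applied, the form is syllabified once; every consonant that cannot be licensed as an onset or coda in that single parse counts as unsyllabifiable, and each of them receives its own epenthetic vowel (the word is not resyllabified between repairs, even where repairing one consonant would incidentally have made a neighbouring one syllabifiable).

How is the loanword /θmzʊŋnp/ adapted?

Substitution: /θ/ → /h/, /m/ → /v/, giving /hvzʊŋnp/.
Syllabifying with onset maximization leaves /h/, /v/, /n/, /p/ stranded (at most one coda consonant is licensed; onsets are limited to one consonant).
Each unlicensed consonant becomes the onset of a new syllable: /h/ → /ho/, /v/ → /vo/, /n/ → /no/, /p/ → /po/.

hovozʊŋnopo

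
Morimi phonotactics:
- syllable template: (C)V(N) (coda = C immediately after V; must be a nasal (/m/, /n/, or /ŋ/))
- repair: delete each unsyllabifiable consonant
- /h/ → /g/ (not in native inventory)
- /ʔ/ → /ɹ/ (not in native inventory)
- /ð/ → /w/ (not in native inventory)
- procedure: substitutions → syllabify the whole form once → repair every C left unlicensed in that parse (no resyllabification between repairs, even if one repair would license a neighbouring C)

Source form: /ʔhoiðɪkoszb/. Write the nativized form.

Substitution: /ʔ/ → /ɹ/, /h/ → /g/, /ð/ → /w/, giving /ɹgoiwɪkoszb/.
Under (C)V(N), the unsyllabifiable consonants are /ɹ/, /s/, /z/, /b/ (only a nasal (/m/, /n/, or /ŋ/) is licensed in coda position; onsets are limited to one consonant).
Each unlicensed consonant is deleted: /ɹ/, /s/, /z/, /b/.

goiwɪko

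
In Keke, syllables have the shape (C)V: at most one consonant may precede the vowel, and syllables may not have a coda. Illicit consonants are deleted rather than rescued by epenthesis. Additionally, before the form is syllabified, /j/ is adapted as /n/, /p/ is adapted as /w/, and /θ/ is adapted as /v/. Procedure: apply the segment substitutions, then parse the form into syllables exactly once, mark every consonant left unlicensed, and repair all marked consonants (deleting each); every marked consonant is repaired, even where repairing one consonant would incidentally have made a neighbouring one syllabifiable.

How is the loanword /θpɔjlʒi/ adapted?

Substitution: /θ/ → /v/, /p/ → /w/, /j/ → /n/, giving /vwɔnlʒi/.
The consonants /v/, /n/, /l/ cannot be parsed into a legal (C)V syllable (no codas are permitted; onsets are limited to one consonant).
Deleting the stranded consonants removes /v/, /n/, /l/.

wɔʒi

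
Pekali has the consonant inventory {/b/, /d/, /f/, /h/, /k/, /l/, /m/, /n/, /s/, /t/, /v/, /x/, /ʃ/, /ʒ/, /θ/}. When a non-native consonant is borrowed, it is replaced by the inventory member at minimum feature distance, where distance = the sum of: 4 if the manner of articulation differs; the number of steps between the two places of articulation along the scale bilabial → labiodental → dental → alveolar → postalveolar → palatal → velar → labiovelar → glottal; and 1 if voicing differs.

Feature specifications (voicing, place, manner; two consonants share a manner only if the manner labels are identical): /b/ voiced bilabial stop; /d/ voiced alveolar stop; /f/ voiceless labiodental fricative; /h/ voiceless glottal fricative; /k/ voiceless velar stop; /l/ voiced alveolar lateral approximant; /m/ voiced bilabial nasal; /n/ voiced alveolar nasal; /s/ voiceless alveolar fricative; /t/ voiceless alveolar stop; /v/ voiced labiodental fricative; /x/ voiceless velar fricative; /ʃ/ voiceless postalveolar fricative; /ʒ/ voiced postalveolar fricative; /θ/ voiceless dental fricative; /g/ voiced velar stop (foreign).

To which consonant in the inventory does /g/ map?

k

/k/ is closest: same manner (stop), place distance 0 (velar→velar), voicing differs (+1); total 1. Next closest is /d/ at distance 3.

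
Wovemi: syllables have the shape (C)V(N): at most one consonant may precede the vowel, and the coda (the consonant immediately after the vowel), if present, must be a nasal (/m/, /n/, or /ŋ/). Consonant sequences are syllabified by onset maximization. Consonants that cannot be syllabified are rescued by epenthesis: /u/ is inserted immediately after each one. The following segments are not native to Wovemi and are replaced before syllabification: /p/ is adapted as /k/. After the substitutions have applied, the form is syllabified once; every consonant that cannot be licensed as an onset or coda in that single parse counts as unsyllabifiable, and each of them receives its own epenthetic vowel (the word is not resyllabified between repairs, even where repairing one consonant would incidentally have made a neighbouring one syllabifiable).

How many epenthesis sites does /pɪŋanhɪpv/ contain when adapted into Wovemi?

2

After substitution the input is /kɪŋanhɪkv/.
The unsyllabifiable consonants are /k/, /v/; each receives one epenthetic vowel.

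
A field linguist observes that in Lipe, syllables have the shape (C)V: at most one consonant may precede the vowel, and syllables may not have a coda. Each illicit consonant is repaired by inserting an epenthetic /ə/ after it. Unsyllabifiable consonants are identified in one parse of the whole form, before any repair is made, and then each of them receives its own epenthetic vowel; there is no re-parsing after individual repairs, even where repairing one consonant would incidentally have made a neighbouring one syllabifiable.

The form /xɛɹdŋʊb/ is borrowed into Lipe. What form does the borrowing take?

xɛɹədəŋʊbə

The consonants /ɹ/, /d/, /b/ cannot be parsed into a legal (C)V syllable (no codas are permitted; onsets are limited to one consonant).
Inserting the epenthetic vowel yields /ɹ/ → /ɹə/, /d/ → /də/, /b/ → /bə/.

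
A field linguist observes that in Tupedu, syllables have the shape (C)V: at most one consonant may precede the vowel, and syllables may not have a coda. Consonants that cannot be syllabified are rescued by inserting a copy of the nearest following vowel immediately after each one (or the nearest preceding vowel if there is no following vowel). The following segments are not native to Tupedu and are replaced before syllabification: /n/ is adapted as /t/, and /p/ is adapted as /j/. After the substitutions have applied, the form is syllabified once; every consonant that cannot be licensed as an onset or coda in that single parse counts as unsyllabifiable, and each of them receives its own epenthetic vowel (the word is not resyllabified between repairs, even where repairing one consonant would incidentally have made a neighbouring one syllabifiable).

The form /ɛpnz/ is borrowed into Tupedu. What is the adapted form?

Substitution: /p/ → /j/, /n/ → /t/, giving /ɛjtz/.
Syllabifying with onset maximization leaves /j/, /t/, /z/ stranded (no codas are permitted; onsets are limited to one consonant).
Inserting the epenthetic vowel yields /j/ → /jɛ/, /t/ → /tɛ/, /z/ → /zɛ/.

ɛjɛtɛzɛ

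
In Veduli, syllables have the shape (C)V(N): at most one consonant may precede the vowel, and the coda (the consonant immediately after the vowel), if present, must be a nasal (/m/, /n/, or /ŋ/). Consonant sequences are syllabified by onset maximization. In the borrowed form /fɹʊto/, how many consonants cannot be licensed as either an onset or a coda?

1

The consonants /f/ cannot be parsed into a legal (C)V(N) syllable (only a nasal (/m/, /n/, or /ŋ/) is licensed in coda position; onsets are limited to one consonant).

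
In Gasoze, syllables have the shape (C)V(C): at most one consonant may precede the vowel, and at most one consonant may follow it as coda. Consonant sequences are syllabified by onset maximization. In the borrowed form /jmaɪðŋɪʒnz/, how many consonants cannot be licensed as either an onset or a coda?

Syllabifying with onset maximization leaves /j/, /n/, /z/ stranded (at most one coda consonant is licensed; onsets are limited to one consonant).

3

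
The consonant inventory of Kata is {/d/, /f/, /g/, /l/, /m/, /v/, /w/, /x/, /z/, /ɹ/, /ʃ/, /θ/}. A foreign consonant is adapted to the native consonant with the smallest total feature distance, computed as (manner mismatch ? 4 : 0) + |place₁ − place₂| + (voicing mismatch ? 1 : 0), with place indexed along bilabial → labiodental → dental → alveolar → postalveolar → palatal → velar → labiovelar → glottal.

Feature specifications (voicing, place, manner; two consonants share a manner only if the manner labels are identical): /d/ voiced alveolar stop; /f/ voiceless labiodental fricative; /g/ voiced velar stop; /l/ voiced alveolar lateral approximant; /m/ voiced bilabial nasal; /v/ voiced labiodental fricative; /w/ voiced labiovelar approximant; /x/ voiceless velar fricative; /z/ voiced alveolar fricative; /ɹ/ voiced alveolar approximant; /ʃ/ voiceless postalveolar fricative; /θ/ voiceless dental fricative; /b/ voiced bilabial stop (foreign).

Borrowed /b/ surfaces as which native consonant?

/d/ is closest: same manner (stop), place distance 3 (bilabial→alveolar), same voicing; total 3. Next closest is /m/ at distance 4.

d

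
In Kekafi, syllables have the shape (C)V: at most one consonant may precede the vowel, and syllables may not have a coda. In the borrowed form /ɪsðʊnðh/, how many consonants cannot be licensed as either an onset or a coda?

4

Under (C)V, the unsyllabifiable consonants are /s/, /n/, /ð/, /h/ (no codas are permitted; onsets are limited to one consonant).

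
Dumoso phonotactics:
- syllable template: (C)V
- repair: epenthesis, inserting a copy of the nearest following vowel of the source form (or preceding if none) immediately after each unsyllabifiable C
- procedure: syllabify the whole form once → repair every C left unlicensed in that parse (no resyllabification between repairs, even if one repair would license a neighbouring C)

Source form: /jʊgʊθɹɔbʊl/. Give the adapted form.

Syllabifying with onset maximization leaves /θ/, /l/ stranded (no codas are permitted; onsets are limited to one consonant).
Inserting the epenthetic vowel yields /θ/ → /θɔ/, /l/ → /lʊ/.

jʊgʊθɔɹɔbʊlʊ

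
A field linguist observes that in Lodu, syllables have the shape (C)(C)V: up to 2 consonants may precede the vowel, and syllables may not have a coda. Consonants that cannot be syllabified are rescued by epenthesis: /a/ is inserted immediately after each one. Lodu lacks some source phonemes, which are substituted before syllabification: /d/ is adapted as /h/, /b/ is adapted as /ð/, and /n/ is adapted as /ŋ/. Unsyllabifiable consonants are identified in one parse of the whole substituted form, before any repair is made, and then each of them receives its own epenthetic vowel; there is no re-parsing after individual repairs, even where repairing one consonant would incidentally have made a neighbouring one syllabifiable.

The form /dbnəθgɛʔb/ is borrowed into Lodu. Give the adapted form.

haðŋəθgɛʔaða

Substitution: /d/ → /h/, /b/ → /ð/, /n/ → /ŋ/, giving /hðŋəθgɛʔð/.
Under (C)(C)V, the unsyllabifiable consonants are /h/, /ʔ/, /ð/ (no codas are permitted; onsets may contain at most 2 consonants).
Epenthesis after each stranded consonant: /h/ → /ha/, /ʔ/ → /ʔa/, /ð/ → /ða/.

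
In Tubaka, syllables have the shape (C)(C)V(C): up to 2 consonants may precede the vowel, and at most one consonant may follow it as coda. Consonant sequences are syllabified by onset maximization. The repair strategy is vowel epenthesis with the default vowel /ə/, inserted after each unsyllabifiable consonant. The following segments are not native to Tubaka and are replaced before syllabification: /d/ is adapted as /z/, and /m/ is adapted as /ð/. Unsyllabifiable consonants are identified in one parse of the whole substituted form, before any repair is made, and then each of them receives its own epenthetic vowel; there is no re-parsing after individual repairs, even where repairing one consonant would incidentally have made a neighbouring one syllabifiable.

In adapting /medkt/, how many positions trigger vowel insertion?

2

After substitution the input is /ðezkt/.
The unsyllabifiable consonants are /k/, /t/; each receives one epenthetic vowel.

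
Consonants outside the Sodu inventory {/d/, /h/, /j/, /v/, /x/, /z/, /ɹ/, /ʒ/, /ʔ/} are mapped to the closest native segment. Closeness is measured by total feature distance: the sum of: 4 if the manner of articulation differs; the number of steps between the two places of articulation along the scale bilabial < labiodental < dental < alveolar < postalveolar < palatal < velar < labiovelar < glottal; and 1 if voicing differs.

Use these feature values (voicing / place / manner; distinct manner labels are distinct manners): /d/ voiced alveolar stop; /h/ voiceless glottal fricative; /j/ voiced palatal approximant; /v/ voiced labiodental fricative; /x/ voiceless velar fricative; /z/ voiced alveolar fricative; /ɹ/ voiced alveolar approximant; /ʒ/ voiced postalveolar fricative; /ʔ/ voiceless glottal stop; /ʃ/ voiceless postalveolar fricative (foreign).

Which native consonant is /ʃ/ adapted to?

/ʒ/ is closest: same manner (fricative), place distance 0 (postalveolar→postalveolar), voicing differs (+1); total 1. Next closest is /x/ at distance 2.

ʒ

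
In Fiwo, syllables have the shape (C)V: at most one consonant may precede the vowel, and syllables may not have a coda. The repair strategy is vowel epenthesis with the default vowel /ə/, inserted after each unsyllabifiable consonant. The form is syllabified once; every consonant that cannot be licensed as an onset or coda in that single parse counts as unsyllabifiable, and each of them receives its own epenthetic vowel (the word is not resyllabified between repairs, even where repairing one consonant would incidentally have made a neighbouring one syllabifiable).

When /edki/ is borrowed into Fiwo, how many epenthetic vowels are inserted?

The unsyllabifiable consonants are /d/; each receives one epenthetic vowel.

1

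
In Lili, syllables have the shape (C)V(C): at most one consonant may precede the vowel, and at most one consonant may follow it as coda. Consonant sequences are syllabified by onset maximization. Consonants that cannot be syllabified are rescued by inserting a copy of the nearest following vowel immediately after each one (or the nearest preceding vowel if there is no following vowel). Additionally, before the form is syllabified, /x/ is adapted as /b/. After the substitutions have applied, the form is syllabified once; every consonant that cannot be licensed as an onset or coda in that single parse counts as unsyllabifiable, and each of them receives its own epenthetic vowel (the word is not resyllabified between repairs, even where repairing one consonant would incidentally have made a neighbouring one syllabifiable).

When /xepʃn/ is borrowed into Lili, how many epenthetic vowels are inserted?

After substitution the input is /bepʃn/.
The unsyllabifiable consonants are /ʃ/, /n/; each receives one epenthetic vowel.

2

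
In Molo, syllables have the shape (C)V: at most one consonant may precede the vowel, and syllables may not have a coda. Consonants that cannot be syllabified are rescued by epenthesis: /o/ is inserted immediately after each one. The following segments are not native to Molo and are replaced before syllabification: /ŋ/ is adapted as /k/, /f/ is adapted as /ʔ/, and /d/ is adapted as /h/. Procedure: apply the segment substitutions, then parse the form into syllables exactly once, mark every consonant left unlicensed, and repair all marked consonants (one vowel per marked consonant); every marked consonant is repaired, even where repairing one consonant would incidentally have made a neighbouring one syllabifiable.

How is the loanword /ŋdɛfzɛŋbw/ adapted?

Substitution: /ŋ/ → /k/, /d/ → /h/, /f/ → /ʔ/, giving /khɛʔzɛkbw/.
Syllabifying with onset maximization leaves /k/, /ʔ/, /k/, /b/, /w/ stranded (no codas are permitted; onsets are limited to one consonant).
Each unlicensed consonant becomes the onset of a new syllable: /k/ → /ko/, /ʔ/ → /ʔo/, /k/ → /ko/, /b/ → /bo/, /w/ → /wo/.

kohɛʔozɛkobowo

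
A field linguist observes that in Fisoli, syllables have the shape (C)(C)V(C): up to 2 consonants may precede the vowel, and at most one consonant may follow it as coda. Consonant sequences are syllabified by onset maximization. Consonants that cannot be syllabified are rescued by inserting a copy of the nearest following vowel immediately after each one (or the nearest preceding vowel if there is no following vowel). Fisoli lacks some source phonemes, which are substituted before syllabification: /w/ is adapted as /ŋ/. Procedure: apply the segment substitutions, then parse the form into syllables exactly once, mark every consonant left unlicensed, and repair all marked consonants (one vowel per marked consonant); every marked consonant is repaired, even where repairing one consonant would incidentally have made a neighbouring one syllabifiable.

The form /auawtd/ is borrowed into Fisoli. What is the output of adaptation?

auaŋtada

Substitution: /w/ → /ŋ/, giving /auaŋtd/.
Under (C)(C)V(C), the unsyllabifiable consonants are /t/, /d/ (at most one coda consonant is licensed; onsets may contain at most 2 consonants).
Each unlicensed consonant becomes the onset of a new syllable: /t/ → /ta/, /d/ → /da/.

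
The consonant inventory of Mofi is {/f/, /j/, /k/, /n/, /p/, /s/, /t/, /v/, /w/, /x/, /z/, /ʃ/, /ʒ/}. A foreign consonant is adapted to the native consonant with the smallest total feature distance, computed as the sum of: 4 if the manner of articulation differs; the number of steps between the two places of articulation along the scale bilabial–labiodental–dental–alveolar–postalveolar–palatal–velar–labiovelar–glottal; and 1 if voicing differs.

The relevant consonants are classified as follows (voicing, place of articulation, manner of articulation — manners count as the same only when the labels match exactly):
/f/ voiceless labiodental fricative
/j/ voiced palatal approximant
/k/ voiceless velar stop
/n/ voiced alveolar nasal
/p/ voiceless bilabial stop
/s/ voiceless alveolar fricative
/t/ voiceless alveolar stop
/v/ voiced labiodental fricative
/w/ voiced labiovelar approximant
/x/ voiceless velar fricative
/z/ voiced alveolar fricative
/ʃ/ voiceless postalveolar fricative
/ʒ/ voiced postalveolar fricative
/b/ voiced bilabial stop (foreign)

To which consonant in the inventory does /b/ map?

/p/ is closest: same manner (stop), place distance 0 (bilabial→bilabial), voicing differs (+1); total 1. Next closest is /t/ at distance 4.

p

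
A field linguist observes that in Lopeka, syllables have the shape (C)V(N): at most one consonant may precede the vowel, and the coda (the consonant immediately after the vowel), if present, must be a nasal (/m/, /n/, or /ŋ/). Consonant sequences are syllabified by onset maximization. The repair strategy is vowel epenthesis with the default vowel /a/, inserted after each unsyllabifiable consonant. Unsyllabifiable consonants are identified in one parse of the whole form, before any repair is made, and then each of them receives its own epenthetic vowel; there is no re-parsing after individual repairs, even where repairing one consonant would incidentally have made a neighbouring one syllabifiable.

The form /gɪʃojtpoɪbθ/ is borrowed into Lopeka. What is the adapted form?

Syllabifying with onset maximization leaves /j/, /t/, /b/, /θ/ stranded (only a nasal (/m/, /n/, or /ŋ/) is licensed in coda position; onsets are limited to one consonant).
Each unlicensed consonant becomes the onset of a new syllable: /j/ → /ja/, /t/ → /ta/, /b/ → /ba/, /θ/ → /θa/.

gɪʃojatapoɪbaθa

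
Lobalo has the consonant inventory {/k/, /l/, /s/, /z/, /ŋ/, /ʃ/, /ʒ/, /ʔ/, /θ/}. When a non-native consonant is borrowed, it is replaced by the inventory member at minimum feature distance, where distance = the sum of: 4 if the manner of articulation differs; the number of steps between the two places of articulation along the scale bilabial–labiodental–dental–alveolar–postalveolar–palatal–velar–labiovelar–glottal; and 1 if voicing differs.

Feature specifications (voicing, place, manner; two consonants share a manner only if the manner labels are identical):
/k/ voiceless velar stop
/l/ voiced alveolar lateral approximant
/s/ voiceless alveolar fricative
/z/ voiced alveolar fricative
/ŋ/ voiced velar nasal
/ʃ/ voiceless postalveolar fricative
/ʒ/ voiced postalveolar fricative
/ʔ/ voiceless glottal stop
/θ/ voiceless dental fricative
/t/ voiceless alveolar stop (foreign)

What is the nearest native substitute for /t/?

/k/ is closest: same manner (stop), place distance 3 (alveolar→velar), same voicing; total 3. Next closest is /s/ at distance 4.

k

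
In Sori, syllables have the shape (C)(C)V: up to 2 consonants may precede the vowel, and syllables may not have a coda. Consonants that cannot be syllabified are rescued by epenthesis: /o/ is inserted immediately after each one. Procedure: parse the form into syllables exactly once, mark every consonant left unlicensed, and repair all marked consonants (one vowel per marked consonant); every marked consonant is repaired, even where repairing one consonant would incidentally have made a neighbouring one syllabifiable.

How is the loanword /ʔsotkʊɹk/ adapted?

The consonants /ɹ/, /k/ cannot be parsed into a legal (C)(C)V syllable (no codas are permitted; onsets may contain at most 2 consonants).
Each unlicensed consonant becomes the onset of a new syllable: /ɹ/ → /ɹo/, /k/ → /ko/.

ʔsotkʊɹoko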